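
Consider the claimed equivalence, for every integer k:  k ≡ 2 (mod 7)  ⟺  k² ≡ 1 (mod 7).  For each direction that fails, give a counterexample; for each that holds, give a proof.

Neither direction holds.

[⇒] This fails: take k = 2. Then 2 ≡ 2 (mod 7), but 2² = 4 ≡ 4 (mod 7), not 1.

[⇐] This fails: take k = 1. Then 1² = 1 ≡ 1 (mod 7), yet 1 ≡ 1 (mod 7), not 2.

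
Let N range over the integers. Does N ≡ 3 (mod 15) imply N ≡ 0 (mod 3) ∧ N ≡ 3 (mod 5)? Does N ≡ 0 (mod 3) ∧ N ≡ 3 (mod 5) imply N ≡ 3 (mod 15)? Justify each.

Both directions hold; the statement is true.

(⇒) Suppose N ≡ 3 (mod 15); write N = 15j + 3. Since 3 ∣ 15, reducing mod 3 gives N ≡ 3 ≡ 0 (mod 3); since 5 ∣ 15, reducing mod 5 gives N ≡ 3 (mod 5).

(⇐) Conversely, if N ≡ 0 (mod 3) and N ≡ 3 (mod 5), then by the Chinese remainder theorem N ≡ 3 (mod 15). This is exactly N ≡ 3 (mod 15).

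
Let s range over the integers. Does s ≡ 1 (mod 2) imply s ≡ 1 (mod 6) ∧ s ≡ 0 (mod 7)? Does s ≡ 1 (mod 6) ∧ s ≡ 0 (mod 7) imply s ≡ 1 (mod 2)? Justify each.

Only the reverse direction holds.

[⇒] This fails: s = 1 gives 1 ≡ 1 (mod 2) but 1 ≡ 1 (mod 7), so the conjunction on the right does not hold.

[⇐] Conversely, if s ≡ 1 (mod 6) and s ≡ 0 (mod 7), then by the Chinese remainder theorem s ≡ 7 (mod 42). Since 7 ≡ 1 (mod 2) and 2 ∣ 42, we get s ≡ 1 (mod 2).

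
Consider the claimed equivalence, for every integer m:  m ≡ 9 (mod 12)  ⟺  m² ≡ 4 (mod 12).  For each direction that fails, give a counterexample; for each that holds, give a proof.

Both directions fail.

(⟹) This fails: take m = 9. Then 9 ≡ 9 (mod 12), but 9² = 81 ≡ 9 (mod 12), not 4.

(⟸) This fails: take m = 2. Then 2² = 4 ≡ 4 (mod 12), yet 2 ≡ 2 (mod 12), not 9.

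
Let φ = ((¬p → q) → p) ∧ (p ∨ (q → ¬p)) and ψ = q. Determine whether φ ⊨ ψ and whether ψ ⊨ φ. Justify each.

Forward direction. This fails. Under p = F, q = F, the left side is true but the right side is false.

Converse. This fails. Under p = F, q = T, the left side is false but the right side is true.

Neither implication holds.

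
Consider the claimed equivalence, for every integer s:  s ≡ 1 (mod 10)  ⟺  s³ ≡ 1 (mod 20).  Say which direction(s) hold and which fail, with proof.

Only the converse holds.

[⇒] This fails: take s = 11. Then 11 ≡ 1 (mod 10), but 11³ = 1331 ≡ 11 (mod 20), not 1.

[⇐] Conversely, the residues r modulo 20 with r³ ≡ 1 (mod 20) are exactly {1}, and each is ≡ 1 (mod 10).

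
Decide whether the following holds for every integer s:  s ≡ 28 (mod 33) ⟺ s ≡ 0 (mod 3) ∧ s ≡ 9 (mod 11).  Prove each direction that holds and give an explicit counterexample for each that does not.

Neither implication holds.

Forward direction. This fails: s = 28 gives 28 ≡ 28 (mod 33) but 28 ≡ 1 (mod 3), so the conjunction on the right does not hold.

Converse. This fails: s = 9 satisfies both congruences on the right (9 ≡ 0 mod 3 and 9 ≡ 9 mod 11) yet 9 ≡ 9 (mod 33), not 28.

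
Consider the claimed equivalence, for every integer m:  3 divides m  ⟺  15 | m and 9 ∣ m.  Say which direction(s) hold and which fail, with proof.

(⟸) Suppose 15 ∣ m and 9 ∣ m. Any common multiple of 15 and 9 is a multiple of their lcm; here lcm(15, 9) = 15·9/gcd(15, 9) = 135/3 = 45, so 45 ∣ m. Since 3 ∣ 45, it follows that 3 ∣ m.

(⟹) This fails: take m = 3. Certainly 3 ∣ 3, but 15 ∤ 3.

The forward direction fails; the converse holds.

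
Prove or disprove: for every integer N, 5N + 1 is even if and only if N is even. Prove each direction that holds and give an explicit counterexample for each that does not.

(⟹) This fails: N = 3 gives 5N + 1 = 16, which is even, but 3 is odd, not even.

(⟸) This also fails: N = 0 is even, but 5N + 1 = 1 is odd, not even.

Neither implication holds.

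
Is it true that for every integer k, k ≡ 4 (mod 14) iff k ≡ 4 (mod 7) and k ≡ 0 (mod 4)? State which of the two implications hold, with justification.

(⇒) fails; (⇐) holds.

Forward direction. This fails: k = 18 gives 18 ≡ 4 (mod 14) but 18 ≡ 2 (mod 4), so the conjunction on the right does not hold.

Converse. If k ≡ 4 (mod 7) and k ≡ 0 (mod 4), then by the Chinese remainder theorem k ≡ 4 (mod 28). Since 4 ≡ 4 (mod 14) and 14 ∣ 28, we get k ≡ 4 (mod 14).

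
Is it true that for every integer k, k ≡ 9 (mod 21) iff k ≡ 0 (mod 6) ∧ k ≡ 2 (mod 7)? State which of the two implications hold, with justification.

Not equivalent: only (⇐) holds.

(⟹) This fails: k = 9 gives 9 ≡ 9 (mod 21) but 9 ≡ 3 (mod 6), so the conjunction on the right does not hold.

(⟸) Conversely, if k ≡ 0 (mod 6) and k ≡ 2 (mod 7), then by the Chinese remainder theorem k ≡ 30 (mod 42). Since 30 ≡ 9 (mod 21) and 21 ∣ 42, we get k ≡ 9 (mod 21).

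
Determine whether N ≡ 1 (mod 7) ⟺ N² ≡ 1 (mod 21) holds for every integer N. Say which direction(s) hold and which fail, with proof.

(⇒) fails and (⇐) fails.

[⇒] This fails: take N = 15. Then 15 ≡ 1 (mod 7), but 15² = 225 ≡ 15 (mod 21), not 1.

[⇐] This fails: take N = 13. Then 13² = 169 ≡ 1 (mod 21), yet 13 ≡ 6 (mod 7), not 1.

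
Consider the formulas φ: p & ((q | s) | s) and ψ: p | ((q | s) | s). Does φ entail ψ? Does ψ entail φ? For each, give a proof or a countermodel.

(⇒) holds; (⇐) fails.

(⇒) Assume the antecedent. If s is true, p | ((q | s) | s) reduces to true regardless of the other variables. If s is false, the antecedent forces (s = F, q = T, p = T), and p | ((q | s) | s) holds there. Either way p | ((q | s) | s) holds.

(⇐) This fails. Under s = T, q = F, p = F, the left side is false but the right side is true.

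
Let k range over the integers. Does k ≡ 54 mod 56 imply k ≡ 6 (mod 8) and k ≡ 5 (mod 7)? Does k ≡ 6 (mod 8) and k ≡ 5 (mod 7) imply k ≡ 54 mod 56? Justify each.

Converse. If k ≡ 6 (mod 8) and k ≡ 5 (mod 7), then by the Chinese remainder theorem k ≡ 54 (mod 56). This is exactly k ≡ 54 (mod 56).

Forward direction. Suppose k ≡ 54 (mod 56); write k = 56j + 54. Since 8 ∣ 56, reducing mod 8 gives k ≡ 54 ≡ 6 (mod 8); since 7 ∣ 56, reducing mod 7 gives k ≡ 54 ≡ 5 (mod 7).

Equivalent; both directions hold.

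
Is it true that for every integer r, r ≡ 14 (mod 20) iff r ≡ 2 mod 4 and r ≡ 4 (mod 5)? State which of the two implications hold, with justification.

Both directions hold.

(⟹) Suppose r ≡ 14 (mod 20); write r = 20j + 14. Since 4 ∣ 20, reducing mod 4 gives r ≡ 14 ≡ 2 (mod 4); since 5 ∣ 20, reducing mod 5 gives r ≡ 14 ≡ 4 (mod 5).

(⟸) Conversely, if r ≡ 2 (mod 4) and r ≡ 4 (mod 5), then by the Chinese remainder theorem r ≡ 14 (mod 20). This is exactly r ≡ 14 (mod 20).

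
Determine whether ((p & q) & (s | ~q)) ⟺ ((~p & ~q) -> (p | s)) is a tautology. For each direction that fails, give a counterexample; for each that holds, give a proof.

(⟸) This fails. Under p = T, s = F, q = F, the left side is false but the right side is true.

(⟹) Assume the antecedent. If p is true, (~p & ~q) -> (p | s) reduces to true regardless of the other variables. If p is false, the antecedent cannot hold. Either way (~p & ~q) -> (p | s) holds.

Only the forward direction holds.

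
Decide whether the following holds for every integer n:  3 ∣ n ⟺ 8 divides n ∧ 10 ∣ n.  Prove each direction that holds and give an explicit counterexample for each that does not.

(⟹) This fails: take n = 3. Certainly 3 ∣ 3, but 8 ∤ 3.

(⟸) This fails: take n = 40. Both 8 ∣ 40 and 10 ∣ 40, yet 40 is not a multiple of 3 (since 40 = 13·3 + 1), so 3 ∤ 40.

(⇒) fails and (⇐) fails.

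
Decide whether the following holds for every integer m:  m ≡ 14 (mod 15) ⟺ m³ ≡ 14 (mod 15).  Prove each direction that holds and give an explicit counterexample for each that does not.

Both directions hold.

(⟹) Suppose m ≡ 14 (mod 15). Write m = 15j + 14. Then (15j + 14)³ = 3375j³ + 9450j² + 8820j + 2744 = 15(225j³ + 630j² + 588j + 182) + 14, so m³ ≡ 14 (mod 15).

(⟸) Conversely, suppose m³ ≡ 14 (mod 15). The only residue r in {0, …, 14} with r³ ≡ 14 (mod 15) is r = 14, so m ≡ 14 (mod 15).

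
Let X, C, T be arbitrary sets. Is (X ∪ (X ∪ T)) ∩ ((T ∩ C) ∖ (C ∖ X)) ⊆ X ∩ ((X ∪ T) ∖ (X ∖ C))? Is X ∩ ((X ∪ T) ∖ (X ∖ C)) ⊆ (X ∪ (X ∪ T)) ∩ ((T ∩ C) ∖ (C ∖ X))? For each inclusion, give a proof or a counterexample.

Only the forward inclusion holds.

(⟸) This inclusion fails. Take X = {1}, C = {1}, T = ∅; then 1 ∈ X ∩ ((X ∪ T) ∖ (X ∖ C)) but 1 ∉ (X ∪ (X ∪ T)) ∩ ((T ∩ C) ∖ (C ∖ X)).

(⟹) Let x ∈ (X ∪ (X ∪ T)) ∩ ((T ∩ C) ∖ (C ∖ X)). Then x ∈ X ∩ C ∩ T, from which x ∈ X ∩ ((X ∪ T) ∖ (X ∖ C)).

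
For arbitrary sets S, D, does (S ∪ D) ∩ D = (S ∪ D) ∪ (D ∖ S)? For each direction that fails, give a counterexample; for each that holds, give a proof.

Only the forward inclusion holds.

(⟹) Let x ∈ (S ∪ D) ∩ D. Then either x ∈ D and x ∉ S; or x ∈ S ∩ D. In each case x ∈ (S ∪ D) ∪ (D ∖ S), so (S ∪ D) ∩ D ⊆ (S ∪ D) ∪ (D ∖ S).

(⟸) This inclusion fails. Take S = {1}, D = ∅; then 1 ∈ (S ∪ D) ∪ (D ∖ S) but 1 ∉ (S ∪ D) ∩ D.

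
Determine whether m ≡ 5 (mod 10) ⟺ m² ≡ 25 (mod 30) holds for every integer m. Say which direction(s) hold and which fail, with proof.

(←) The residues r modulo 30 with r² ≡ 25 (mod 30) are exactly {5, 25}, and each is ≡ 5 (mod 10).

(→) This fails: take m = 15. Then 15 ≡ 5 (mod 10), but 15² = 225 ≡ 15 (mod 30), not 25.

(⇒) fails; (⇐) holds.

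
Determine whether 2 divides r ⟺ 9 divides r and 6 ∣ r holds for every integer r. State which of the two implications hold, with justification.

Not equivalent: only (⇐) holds.

(⟹) This fails: take r = 2. Certainly 2 ∣ 2, but 9 ∤ 2.

(⟸) Suppose 9 ∣ r and 6 ∣ r. Any common multiple of 9 and 6 is a multiple of their lcm; here lcm(9, 6) = 9·6/gcd(9, 6) = 54/3 = 18, so 18 ∣ r. Since 2 ∣ 18, it follows that 2 ∣ r.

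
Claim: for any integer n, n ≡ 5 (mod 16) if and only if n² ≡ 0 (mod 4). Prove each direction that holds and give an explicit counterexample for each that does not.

(⟹) This fails: take n = 5. Then 5 ≡ 5 (mod 16), but 5² = 25 ≡ 1 (mod 4), not 0.

(⟸) This fails: take n = 0. Then 0² = 0 ≡ 0 (mod 4), yet 0 ≡ 0 (mod 16), not 5.

(⇒) fails and (⇐) fails.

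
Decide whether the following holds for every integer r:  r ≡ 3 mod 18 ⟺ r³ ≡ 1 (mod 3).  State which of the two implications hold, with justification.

(⇒) fails and (⇐) fails.

Forward direction. This fails: take r = 3. Then 3 ≡ 3 (mod 18), but 3³ = 27 ≡ 0 (mod 3), not 1.

Converse. This fails: take r = 1. Then 1³ = 1 ≡ 1 (mod 3), yet 1 ≡ 1 (mod 18), not 3.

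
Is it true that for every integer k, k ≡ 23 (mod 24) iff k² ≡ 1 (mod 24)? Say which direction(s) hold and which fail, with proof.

Not equivalent: only (⇒) holds.

(⟹) Suppose k ≡ 23 (mod 24). Write k = 24j + 23. Then (24j + 23)² = 576j² + 1104j + 529 = 24(24j² + 46j + 22) + 1, so k² ≡ 1 (mod 24).

(⟸) This fails: take k = 1. Then 1² = 1 ≡ 1 (mod 24), yet 1 ≡ 1 (mod 24), not 23.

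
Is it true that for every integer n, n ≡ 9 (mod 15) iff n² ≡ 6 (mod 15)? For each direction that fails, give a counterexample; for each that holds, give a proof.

[⇒] Suppose n ≡ 9 (mod 15). Write n = 15j + 9. Then (15j + 9)² = 225j² + 270j + 81 = 15(15j² + 18j + 5) + 6, so n² ≡ 6 (mod 15).

[⇐] This fails: take n = 6. Then 6² = 36 ≡ 6 (mod 15), yet 6 ≡ 6 (mod 15), not 9.

(⇒) holds; (⇐) fails.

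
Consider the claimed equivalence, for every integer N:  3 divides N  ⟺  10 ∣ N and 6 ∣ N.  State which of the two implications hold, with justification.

(⟸) Suppose 10 ∣ N and 6 ∣ N. Any common multiple of 10 and 6 is a multiple of their lcm; here lcm(10, 6) = 10·6/gcd(10, 6) = 60/2 = 30, so 30 ∣ N. Since 3 ∣ 30, it follows that 3 ∣ N.

(⟹) This fails: take N = 3. Certainly 3 ∣ 3, but 10 ∤ 3.

(⇒) fails; (⇐) holds.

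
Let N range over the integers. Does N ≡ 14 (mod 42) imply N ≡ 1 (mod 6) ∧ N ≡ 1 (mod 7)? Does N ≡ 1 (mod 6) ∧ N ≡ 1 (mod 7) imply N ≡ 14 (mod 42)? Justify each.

Neither direction holds.

(⇒) This fails: N = 14 gives 14 ≡ 14 (mod 42) but 14 ≡ 2 (mod 6), so the conjunction on the right does not hold.

(⇐) This fails: N = 1 satisfies both congruences on the right (1 ≡ 1 mod 6 and 1 ≡ 1 mod 7) yet 1 ≡ 1 (mod 42), not 14.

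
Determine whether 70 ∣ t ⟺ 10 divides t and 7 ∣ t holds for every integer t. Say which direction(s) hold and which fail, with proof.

Converse. Suppose 10 ∣ t and 7 ∣ t. Any common multiple of 10 and 7 is a multiple of their lcm; here gcd(10, 7) = 1, so lcm(10, 7) = 10·7 = 70, so 70 ∣ t.

Forward direction. If 70 ∣ t, write t = 70q. Since 70 = 7·10, t = 10·(7q), so 10 ∣ t; and since 70 = 10·7, t = 7·(10q), so 7 ∣ t.

The biconditional holds.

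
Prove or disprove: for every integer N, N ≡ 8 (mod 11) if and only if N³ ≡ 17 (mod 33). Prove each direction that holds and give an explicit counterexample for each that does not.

(⇐) The residues r modulo 33 with r³ ≡ 17 (mod 33) are exactly {8}, and each is ≡ 8 (mod 11).

(⇒) This fails: take N = 19. Then 19 ≡ 8 (mod 11), but 19³ = 6859 ≡ 28 (mod 33), not 17.

Only the converse holds.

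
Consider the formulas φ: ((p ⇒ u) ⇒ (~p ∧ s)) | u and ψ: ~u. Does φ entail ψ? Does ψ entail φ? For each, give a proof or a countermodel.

(→) This fails. Under s = F, u = T, p = F, the left side is true but the right side is false.

(←) This fails. Under s = F, u = F, p = F, the left side is false but the right side is true.

Neither direction holds.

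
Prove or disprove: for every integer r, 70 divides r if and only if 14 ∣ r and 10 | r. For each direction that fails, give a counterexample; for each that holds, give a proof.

Forward direction. If 70 ∣ r, write r = 70q. Since 70 = 5·14, r = 14·(5q), so 14 ∣ r; and since 70 = 7·10, r = 10·(7q), so 10 ∣ r.

Converse. Suppose 14 ∣ r and 10 ∣ r. Any common multiple of 14 and 10 is a multiple of their lcm; here lcm(14, 10) = 14·10/gcd(14, 10) = 140/2 = 70, so 70 ∣ r.

Both implications hold.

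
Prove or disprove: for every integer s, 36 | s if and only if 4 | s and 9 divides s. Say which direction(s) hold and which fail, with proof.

Both implications hold.

(→) If 36 ∣ s, write s = 36q. Since 36 = 9·4, s = 4·(9q), so 4 ∣ s; and since 36 = 4·9, s = 9·(4q), so 9 ∣ s.

(←) Suppose 4 ∣ s and 9 ∣ s. Any common multiple of 4 and 9 is a multiple of their lcm; here gcd(4, 9) = 1, so lcm(4, 9) = 4·9 = 36, so 36 ∣ s.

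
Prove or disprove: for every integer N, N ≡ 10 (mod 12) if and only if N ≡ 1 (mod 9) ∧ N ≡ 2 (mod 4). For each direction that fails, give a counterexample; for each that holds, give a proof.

[⇒] This fails: N = 34 gives 34 ≡ 10 (mod 12) but 34 ≡ 7 (mod 9), so the conjunction on the right does not hold.

[⇐] Conversely, if N ≡ 1 (mod 9) and N ≡ 2 (mod 4), then by the Chinese remainder theorem N ≡ 10 (mod 36). Since 10 ≡ 10 (mod 12) and 12 ∣ 36, we get N ≡ 10 (mod 12).

(⇒) fails; (⇐) holds.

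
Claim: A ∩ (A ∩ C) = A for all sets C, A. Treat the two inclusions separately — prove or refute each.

Forward inclusion. Let x ∈ A ∩ (A ∩ C). Then x ∈ C ∩ A, from which x ∈ A.

Reverse inclusion. This inclusion fails. Take C = ∅, A = {1}; then 1 ∈ A but 1 ∉ A ∩ (A ∩ C).

The sets are not equal: only the forward inclusion holds.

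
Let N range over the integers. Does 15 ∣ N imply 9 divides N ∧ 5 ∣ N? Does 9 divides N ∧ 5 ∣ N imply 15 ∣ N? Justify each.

Not equivalent: only (⇐) holds.

[⇒] This fails: take N = 15. Certainly 15 ∣ 15, but 9 ∤ 15.

[⇐] Suppose 9 ∣ N and 5 ∣ N. Any common multiple of 9 and 5 is a multiple of their lcm; here gcd(9, 5) = 1, so lcm(9, 5) = 9·5 = 45, so 45 ∣ N. Since 15 ∣ 45, it follows that 15 ∣ N.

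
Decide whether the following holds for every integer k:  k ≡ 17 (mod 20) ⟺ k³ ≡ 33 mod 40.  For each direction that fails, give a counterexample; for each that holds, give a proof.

Only the reverse direction holds.

(⟹) This fails: take k = 37. Then 37 ≡ 17 (mod 20), but 37³ = 50653 ≡ 13 (mod 40), not 33.

(⟸) Conversely, the residues r modulo 40 with r³ ≡ 33 (mod 40) are exactly {17}, and each is ≡ 17 (mod 20).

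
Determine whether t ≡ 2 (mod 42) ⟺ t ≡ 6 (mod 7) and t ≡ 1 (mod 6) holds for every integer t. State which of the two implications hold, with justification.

(⇒) This fails: t = 2 gives 2 ≡ 2 (mod 42) but 2 ≡ 2 (mod 7), so the conjunction on the right does not hold.

(⇐) This fails: t = 13 satisfies both congruences on the right (13 ≡ 6 mod 7 and 13 ≡ 1 mod 6) yet 13 ≡ 13 (mod 42), not 2.

Neither implication holds.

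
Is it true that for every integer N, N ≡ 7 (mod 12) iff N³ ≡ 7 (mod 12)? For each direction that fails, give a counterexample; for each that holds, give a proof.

(⇒) Suppose N ≡ 7 (mod 12). Write N = 12j + 7. Then (12j + 7)³ = 1728j³ + 3024j² + 1764j + 343 = 12(144j³ + 252j² + 147j + 28) + 7, so N³ ≡ 7 (mod 12).

(⇐) For the converse, argue contrapositively. If N ≢ 7 (mod 12), then N is congruent to one of 0, 1, 2, 3, 4, 5, 6, 8, 9, 10, 11 modulo 12, and these give N³ ≡ 0, 1, 8, 3, 4, 5, 0, 8, 9, 4, 11 respectively — never 7.

The biconditional holds.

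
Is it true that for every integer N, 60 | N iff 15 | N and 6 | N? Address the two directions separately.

The forward direction holds; the converse fails.

(→) If 60 ∣ N, write N = 60q. Since 60 = 4·15, N = 15·(4q), so 15 ∣ N; and since 60 = 10·6, N = 6·(10q), so 6 ∣ N.

(←) This fails: take N = 30. Both 15 ∣ 30 and 6 ∣ 30, yet 30 is not a multiple of 60 (since 30 = 0·60 + 30), so 60 ∤ 30.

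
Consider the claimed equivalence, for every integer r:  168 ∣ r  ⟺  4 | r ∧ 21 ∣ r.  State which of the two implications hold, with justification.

The forward direction holds; the converse fails.

(⇐) This fails: take r = 84. Both 4 ∣ 84 and 21 ∣ 84, yet 84 is not a multiple of 168 (since 84 = 0·168 + 84), so 168 ∤ 84.

(⇒) If 168 ∣ r, write r = 168q. Since 168 = 42·4, r = 4·(42q), so 4 ∣ r; and since 168 = 8·21, r = 21·(8q), so 21 ∣ r.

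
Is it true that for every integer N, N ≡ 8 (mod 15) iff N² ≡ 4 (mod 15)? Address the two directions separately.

[⇒] Suppose N ≡ 8 (mod 15). Write N = 15j + 8. Then (15j + 8)² = 225j² + 240j + 64 = 15(15j² + 16j + 4) + 4, so N² ≡ 4 (mod 15).

[⇐] This fails: take N = 2. Then 2² = 4 ≡ 4 (mod 15), yet 2 ≡ 2 (mod 15), not 8.

The forward direction holds; the converse fails.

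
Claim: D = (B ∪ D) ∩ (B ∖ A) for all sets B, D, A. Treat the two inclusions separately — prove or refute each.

Forward inclusion. This inclusion fails. Take B = ∅, D = {1}, A = ∅; then 1 ∈ D but 1 ∉ (B ∪ D) ∩ (B ∖ A).

Reverse inclusion. This inclusion fails. Take B = {1}, D = ∅, A = ∅; then 1 ∈ (B ∪ D) ∩ (B ∖ A) but 1 ∉ D.

Both inclusions fail.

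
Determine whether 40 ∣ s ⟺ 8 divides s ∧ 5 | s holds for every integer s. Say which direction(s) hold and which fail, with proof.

(⟹) If 40 ∣ s, write s = 40q. Since 40 = 5·8, s = 8·(5q), so 8 ∣ s; and since 40 = 8·5, s = 5·(8q), so 5 ∣ s.

(⟸) Suppose 8 ∣ s and 5 ∣ s. Any common multiple of 8 and 5 is a multiple of their lcm; here gcd(8, 5) = 1, so lcm(8, 5) = 8·5 = 40, so 40 ∣ s.

Equivalent; both directions hold.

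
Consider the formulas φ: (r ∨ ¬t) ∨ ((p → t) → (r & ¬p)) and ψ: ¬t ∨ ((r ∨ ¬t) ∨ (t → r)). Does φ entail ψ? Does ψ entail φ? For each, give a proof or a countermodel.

Both directions hold; the statement is true.

(→) Assume the antecedent. If t is true, the antecedent forces (t = T, p = F, r = T) or (t = T, p = T, r = T), and ¬t ∨ ((r ∨ ¬t) ∨ (t → r)) holds there. If t is false, ¬t ∨ ((r ∨ ¬t) ∨ (t → r)) reduces to true regardless of the other variables. Either way ¬t ∨ ((r ∨ ¬t) ∨ (t → r)) holds.

(←) Assume the antecedent. If t is true, the antecedent forces (t = T, p = F, r = T) or (t = T, p = T, r = T), and the consequent holds there. If t is false, the consequent reduces to true regardless of the other variables. Either way the consequent holds.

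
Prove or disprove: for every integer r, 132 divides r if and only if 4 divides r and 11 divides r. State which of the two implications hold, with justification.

Only the forward implication holds.

(→) If 132 ∣ r, write r = 132q. Since 132 = 33·4, r = 4·(33q), so 4 ∣ r; and since 132 = 12·11, r = 11·(12q), so 11 ∣ r.

(←) This fails: take r = 44. Both 4 ∣ 44 and 11 ∣ 44, yet 44 is not a multiple of 132 (since 44 = 0·132 + 44), so 132 ∤ 44.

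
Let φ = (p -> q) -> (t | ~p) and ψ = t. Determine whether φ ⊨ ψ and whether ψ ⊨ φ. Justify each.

(⇒) This fails. Under q = F, p = F, t = F, the left side is true but the right side is false.

(⇐) Assume the antecedent. If q is true, the antecedent forces (q = T, p = F, t = T) or (q = T, p = T, t = T), and (p -> q) -> (t | ~p) holds there. If q is false, (p -> q) -> (t | ~p) reduces to true regardless of the other variables. Either way (p -> q) -> (t | ~p) holds.

Not equivalent: only (⇐) holds.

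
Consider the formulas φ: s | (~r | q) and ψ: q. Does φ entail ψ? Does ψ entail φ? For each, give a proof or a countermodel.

The forward direction fails; the converse holds.

(⟹) This fails. Under s = F, r = F, q = F, the left side is true but the right side is false.

(⟸) Assume the antecedent. If s is true, s | (~r | q) reduces to true regardless of the other variables. If s is false, the antecedent forces (s = F, r = F, q = T) or (s = F, r = T, q = T), and s | (~r | q) holds there. Either way s | (~r | q) holds.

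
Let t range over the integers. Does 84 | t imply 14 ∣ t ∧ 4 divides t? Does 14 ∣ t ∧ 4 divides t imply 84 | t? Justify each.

Not equivalent: only (⇒) holds.

(→) If 84 ∣ t, write t = 84q. Since 84 = 6·14, t = 14·(6q), so 14 ∣ t; and since 84 = 21·4, t = 4·(21q), so 4 ∣ t.

(←) This fails: take t = 28. Both 14 ∣ 28 and 4 ∣ 28, yet 28 is not a multiple of 84 (since 28 = 0·84 + 28), so 84 ∤ 28.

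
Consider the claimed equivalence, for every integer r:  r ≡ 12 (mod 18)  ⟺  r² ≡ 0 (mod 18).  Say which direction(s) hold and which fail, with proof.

(⟹) Suppose r ≡ 12 (mod 18). Write r = 18j + 12. Then (18j + 12)² = 324j² + 432j + 144 = 18(18j² + 24j + 8) + 0, so r² ≡ 0 (mod 18).

(⟸) This fails: take r = 0. Then 0² = 0 ≡ 0 (mod 18), yet 0 ≡ 0 (mod 18), not 12.

Only the forward direction holds.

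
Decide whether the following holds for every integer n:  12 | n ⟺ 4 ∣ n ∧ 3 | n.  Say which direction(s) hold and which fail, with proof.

(⇒) If 12 ∣ n, write n = 12q. Since 12 = 3·4, n = 4·(3q), so 4 ∣ n; and since 12 = 4·3, n = 3·(4q), so 3 ∣ n.

(⇐) Suppose 4 ∣ n and 3 ∣ n. Any common multiple of 4 and 3 is a multiple of their lcm; here gcd(4, 3) = 1, so lcm(4, 3) = 4·3 = 12, so 12 ∣ n.

Both directions hold; the statement is true.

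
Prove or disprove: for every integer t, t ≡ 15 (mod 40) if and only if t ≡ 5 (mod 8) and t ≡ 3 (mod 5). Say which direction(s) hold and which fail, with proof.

Both directions fail.

[⇒] This fails: t = 15 gives 15 ≡ 15 (mod 40) but 15 ≡ 7 (mod 8), so the conjunction on the right does not hold.

[⇐] This fails: t = 13 satisfies both congruences on the right (13 ≡ 5 mod 8 and 13 ≡ 3 mod 5) yet 13 ≡ 13 (mod 40), not 15.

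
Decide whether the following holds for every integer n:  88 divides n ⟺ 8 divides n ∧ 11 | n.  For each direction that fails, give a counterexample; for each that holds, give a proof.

Both implications hold.

(⇐) Suppose 8 ∣ n and 11 ∣ n. Any common multiple of 8 and 11 is a multiple of their lcm; here gcd(8, 11) = 1, so lcm(8, 11) = 8·11 = 88, so 88 ∣ n.

(⇒) If 88 ∣ n, write n = 88q. Since 88 = 11·8, n = 8·(11q), so 8 ∣ n; and since 88 = 8·11, n = 11·(8q), so 11 ∣ n.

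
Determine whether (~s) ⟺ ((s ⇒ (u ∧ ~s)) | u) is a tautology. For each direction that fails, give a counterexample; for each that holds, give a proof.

Only the forward implication holds.

(→) Assume the antecedent. If s is true, the antecedent cannot hold. If s is false, (s ⇒ (u ∧ ~s)) | u reduces to true regardless of the other variables. Either way (s ⇒ (u ∧ ~s)) | u holds.

(←) This fails. Under s = T, u = T, the left side is false but the right side is true.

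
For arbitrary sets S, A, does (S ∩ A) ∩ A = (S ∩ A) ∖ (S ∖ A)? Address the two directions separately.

Both inclusions hold.

Forward inclusion. Let x ∈ (S ∩ A) ∩ A. Then x ∈ S ∩ A, from which x ∈ (S ∩ A) ∖ (S ∖ A).

Reverse inclusion. Let x ∈ (S ∩ A) ∖ (S ∖ A). Then x ∈ S ∩ A, from which x ∈ (S ∩ A) ∩ A.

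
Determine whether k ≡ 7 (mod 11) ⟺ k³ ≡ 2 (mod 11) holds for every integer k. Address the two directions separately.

Equivalent; both directions hold.

(→) Suppose k ≡ 7 (mod 11). Write k = 11j + 7. Then (11j + 7)³ = 1331j³ + 2541j² + 1617j + 343 = 11(121j³ + 231j² + 147j + 31) + 2, so k³ ≡ 2 (mod 11).

(←) Conversely, suppose k³ ≡ 2 (mod 11). The only residue r in {0, …, 10} with r³ ≡ 2 (mod 11) is r = 7, so k ≡ 7 (mod 11).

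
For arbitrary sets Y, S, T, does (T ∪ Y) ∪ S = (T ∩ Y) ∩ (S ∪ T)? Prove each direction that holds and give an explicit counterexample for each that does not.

The sets are not equal: only the reverse inclusion holds.

Forward inclusion. This inclusion fails. Take Y = {1}, S = ∅, T = ∅; then 1 ∈ (T ∪ Y) ∪ S but 1 ∉ (T ∩ Y) ∩ (S ∪ T).

Reverse inclusion. Let x ∈ (T ∩ Y) ∩ (S ∪ T). Then either x ∈ Y ∩ T and x ∉ S; or x ∈ Y ∩ S ∩ T. In each case x ∈ (T ∪ Y) ∪ S, so (T ∩ Y) ∩ (S ∪ T) ⊆ (T ∪ Y) ∪ S.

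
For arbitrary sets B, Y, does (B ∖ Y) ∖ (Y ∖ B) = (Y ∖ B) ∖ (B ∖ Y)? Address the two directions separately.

(⟹) This inclusion fails. Take B = {1}, Y = ∅; then 1 ∈ (B ∖ Y) ∖ (Y ∖ B) but 1 ∉ (Y ∖ B) ∖ (B ∖ Y).

(⟸) This inclusion fails. Take B = ∅, Y = {1}; then 1 ∈ (Y ∖ B) ∖ (B ∖ Y) but 1 ∉ (B ∖ Y) ∖ (Y ∖ B).

(⊆) fails and (⊇) fails.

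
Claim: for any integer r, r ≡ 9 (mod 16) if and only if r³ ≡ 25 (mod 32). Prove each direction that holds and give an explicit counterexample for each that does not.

Not equivalent: only (⇐) holds.

(⟹) This fails: take r = 25. Then 25 ≡ 9 (mod 16), but 25³ = 15625 ≡ 9 (mod 32), not 25.

(⟸) Conversely, the residues r modulo 32 with r³ ≡ 25 (mod 32) are exactly {9}, and each is ≡ 9 (mod 16).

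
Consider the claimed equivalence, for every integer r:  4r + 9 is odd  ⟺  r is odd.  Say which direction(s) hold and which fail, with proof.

The forward direction fails; the converse holds.

(⇒) This fails: take r = 6. Then 4r + 9 = 33, which is odd, yet r = 6 is even, not odd.

(⇐) Suppose r is odd. Since 4 is even, 4r is even for every r, so 4r + 9 has the same parity as 9, which is odd. Hence 4r + 9 is odd.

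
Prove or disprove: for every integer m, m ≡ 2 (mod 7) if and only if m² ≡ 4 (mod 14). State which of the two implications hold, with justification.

(⟹) This fails: take m = 9. Then 9 ≡ 2 (mod 7), but 9² = 81 ≡ 11 (mod 14), not 4.

(⟸) This fails: take m = 12. Then 12² = 144 ≡ 4 (mod 14), yet 12 ≡ 5 (mod 7), not 2.

Neither implication holds.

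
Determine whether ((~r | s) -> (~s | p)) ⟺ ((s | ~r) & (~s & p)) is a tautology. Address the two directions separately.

(←) Assume the antecedent. If p is true, (~r | s) -> (~s | p) reduces to true regardless of the other variables. If p is false, the antecedent cannot hold. Either way (~r | s) -> (~s | p) holds.

(→) This fails. Under p = F, s = F, r = F, the left side is true but the right side is false.

Only the converse holds.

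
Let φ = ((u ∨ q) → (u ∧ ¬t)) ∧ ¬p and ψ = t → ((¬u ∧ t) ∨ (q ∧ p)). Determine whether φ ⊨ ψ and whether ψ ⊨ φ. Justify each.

(→) Assume the antecedent. If u is true, the antecedent forces (q = F, u = T, p = F, t = F) or (q = T, u = T, p = F, t = F), and t → ((¬u ∧ t) ∨ (q ∧ p)) holds there. If u is false, t → ((¬u ∧ t) ∨ (q ∧ p)) reduces to true regardless of the other variables. Either way t → ((¬u ∧ t) ∨ (q ∧ p)) holds.

(←) This fails. Under q = T, u = F, p = F, t = F, the left side is false but the right side is true.

Only the forward direction holds.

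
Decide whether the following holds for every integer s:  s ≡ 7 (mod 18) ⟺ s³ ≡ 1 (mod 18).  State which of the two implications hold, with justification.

[⇐] This fails: take s = 1. Then 1³ = 1 ≡ 1 (mod 18), yet 1 ≡ 1 (mod 18), not 7.

[⇒] Suppose s ≡ 7 (mod 18). Write s = 18j + 7. Then (18j + 7)³ = 5832j³ + 6804j² + 2646j + 343 = 18(324j³ + 378j² + 147j + 19) + 1, so s³ ≡ 1 (mod 18).

The forward direction holds; the converse fails.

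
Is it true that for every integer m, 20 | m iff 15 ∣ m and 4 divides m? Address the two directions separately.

[⇒] This fails: take m = 20. Certainly 20 ∣ 20, but 15 ∤ 20.

[⇐] Suppose 15 ∣ m and 4 ∣ m. Any common multiple of 15 and 4 is a multiple of their lcm; here gcd(15, 4) = 1, so lcm(15, 4) = 15·4 = 60, so 60 ∣ m. Since 20 ∣ 60, it follows that 20 ∣ m.

(⇒) fails; (⇐) holds.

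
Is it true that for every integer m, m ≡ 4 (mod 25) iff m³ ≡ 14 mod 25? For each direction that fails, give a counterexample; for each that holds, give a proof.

Equivalent; both directions hold.

(⟹) Suppose m ≡ 4 (mod 25). Write m = 25j + 4. Then (25j + 4)³ = 15625j³ + 7500j² + 1200j + 64 = 25(625j³ + 300j² + 48j + 2) + 14, so m³ ≡ 14 (mod 25).

(⟸) Conversely, suppose m³ ≡ 14 (mod 25). The only residue r in {0, …, 24} with r³ ≡ 14 (mod 25) is r = 4, so m ≡ 4 (mod 25).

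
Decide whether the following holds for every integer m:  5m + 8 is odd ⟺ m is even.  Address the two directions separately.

Neither implication holds.

(→) This fails: m = 1 gives 5m + 8 = 13, which is odd, but 1 is odd, not even.

(←) This also fails: m = 0 is even, but 5m + 8 = 8 is even, not odd.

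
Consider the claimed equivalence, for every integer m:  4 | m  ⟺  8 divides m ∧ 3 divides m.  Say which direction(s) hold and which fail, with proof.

Only the reverse direction holds.

(⟹) This fails: take m = 4. Certainly 4 ∣ 4, but 8 ∤ 4.

(⟸) Suppose 8 ∣ m and 3 ∣ m. Any common multiple of 8 and 3 is a multiple of their lcm; here gcd(8, 3) = 1, so lcm(8, 3) = 8·3 = 24, so 24 ∣ m. Since 4 ∣ 24, it follows that 4 ∣ m.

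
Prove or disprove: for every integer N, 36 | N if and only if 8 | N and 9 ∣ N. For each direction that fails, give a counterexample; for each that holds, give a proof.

(⇒) This fails: take N = 36. Certainly 36 ∣ 36, but 8 ∤ 36.

(⇐) Suppose 8 ∣ N and 9 ∣ N. Any common multiple of 8 and 9 is a multiple of their lcm; here gcd(8, 9) = 1, so lcm(8, 9) = 8·9 = 72, so 72 ∣ N. Since 36 ∣ 72, it follows that 36 ∣ N.

Only the converse holds.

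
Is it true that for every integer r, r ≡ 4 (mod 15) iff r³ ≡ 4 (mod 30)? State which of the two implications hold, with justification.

(⟹) This fails: take r = 19. Then 19 ≡ 4 (mod 15), but 19³ = 6859 ≡ 19 (mod 30), not 4.

(⟸) Conversely, the residues r modulo 30 with r³ ≡ 4 (mod 30) are exactly {4}, and each is ≡ 4 (mod 15).

The forward direction fails; the converse holds.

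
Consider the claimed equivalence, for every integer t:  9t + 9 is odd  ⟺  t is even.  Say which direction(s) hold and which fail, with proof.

(←) Suppose t is even; write t = 2j. Then 9t + 9 = 9·(2j) + 9 = 2·9j + 9, which is odd.

(→) Suppose 9t + 9 is odd. Since 9 is odd, 9t and t have the same parity, so 9t + 9 ≡ t + 9 (mod 2). As 9 is odd, 9t + 9 is odd exactly when t is even. Thus t is even.

The biconditional holds.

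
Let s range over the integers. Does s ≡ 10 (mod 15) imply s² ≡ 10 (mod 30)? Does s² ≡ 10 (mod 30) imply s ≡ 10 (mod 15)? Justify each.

Neither direction holds.

Forward direction. This fails: take s = 25. Then 25 ≡ 10 (mod 15), but 25² = 625 ≡ 25 (mod 30), not 10.

Converse. This fails: take s = 20. Then 20² = 400 ≡ 10 (mod 30), yet 20 ≡ 5 (mod 15), not 10.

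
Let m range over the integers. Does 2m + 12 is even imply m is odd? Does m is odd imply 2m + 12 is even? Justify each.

[⇒] This fails: take m = 2. Then 2m + 12 = 16, which is even, yet m = 2 is even, not odd.

[⇐] Suppose m is odd. Since 2 is even, 2m is even for every m, so 2m + 12 has the same parity as 12, which is even. Hence 2m + 12 is even.

Not equivalent: only (⇐) holds.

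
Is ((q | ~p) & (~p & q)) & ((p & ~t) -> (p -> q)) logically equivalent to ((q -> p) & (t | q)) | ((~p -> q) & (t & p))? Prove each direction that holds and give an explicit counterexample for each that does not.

Neither direction holds.

[⇒] This fails. Under q = T, p = F, t = F, the left side is true but the right side is false.

[⇐] This fails. Under q = T, p = T, t = F, the left side is false but the right side is true.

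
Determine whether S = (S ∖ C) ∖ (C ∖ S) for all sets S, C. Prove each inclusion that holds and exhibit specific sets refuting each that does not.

Forward inclusion. This inclusion fails. Take S = {1}, C = {1}; then 1 ∈ S but 1 ∉ (S ∖ C) ∖ (C ∖ S).

Reverse inclusion. Let x ∈ (S ∖ C) ∖ (C ∖ S). Then x ∈ S and x ∉ C, from which x ∈ S.

Only the reverse inclusion holds.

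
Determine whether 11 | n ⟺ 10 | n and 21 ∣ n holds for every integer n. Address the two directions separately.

Neither direction holds.

(⟹) This fails: take n = 11. Certainly 11 ∣ 11, but 10 ∤ 11.

(⟸) This fails: take n = 210. Both 10 ∣ 210 and 21 ∣ 210, yet 210 is not a multiple of 11 (since 210 = 19·11 + 1), so 11 ∤ 210.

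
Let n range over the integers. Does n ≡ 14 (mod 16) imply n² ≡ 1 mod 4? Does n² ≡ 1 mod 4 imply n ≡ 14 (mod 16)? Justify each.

Neither direction holds.

(⟹) This fails: take n = 14. Then 14 ≡ 14 (mod 16), but 14² = 196 ≡ 0 (mod 4), not 1.

(⟸) This fails: take n = 1. Then 1² = 1 ≡ 1 (mod 4), yet 1 ≡ 1 (mod 16), not 14.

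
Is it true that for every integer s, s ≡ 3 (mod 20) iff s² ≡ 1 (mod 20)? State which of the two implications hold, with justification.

Forward direction. This fails: take s = 3. Then 3 ≡ 3 (mod 20), but 3² = 9 ≡ 9 (mod 20), not 1.

Converse. This fails: take s = 1. Then 1² = 1 ≡ 1 (mod 20), yet 1 ≡ 1 (mod 20), not 3.

Both directions fail.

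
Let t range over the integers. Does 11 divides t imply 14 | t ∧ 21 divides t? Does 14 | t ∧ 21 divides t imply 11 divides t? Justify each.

Neither direction holds.

Forward direction. This fails: take t = 11. Certainly 11 ∣ 11, but 14 ∤ 11.

Converse. This fails: take t = 42. Both 14 ∣ 42 and 21 ∣ 42, yet 42 is not a multiple of 11 (since 42 = 3·11 + 9), so 11 ∤ 42.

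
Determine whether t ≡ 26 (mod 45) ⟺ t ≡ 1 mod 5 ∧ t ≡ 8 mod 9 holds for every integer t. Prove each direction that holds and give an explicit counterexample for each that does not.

(⇐) If t ≡ 1 (mod 5) and t ≡ 8 (mod 9), then by the Chinese remainder theorem t ≡ 26 (mod 45). This is exactly t ≡ 26 (mod 45).

(⇒) Suppose t ≡ 26 (mod 45); write t = 45j + 26. Since 5 ∣ 45, reducing mod 5 gives t ≡ 26 ≡ 1 (mod 5); since 9 ∣ 45, reducing mod 9 gives t ≡ 26 ≡ 8 (mod 9).

Both implications hold.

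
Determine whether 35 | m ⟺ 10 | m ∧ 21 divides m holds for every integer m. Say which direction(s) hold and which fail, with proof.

[⇒] This fails: take m = 35. Certainly 35 ∣ 35, but 10 ∤ 35.

[⇐] Suppose 10 ∣ m and 21 ∣ m. Any common multiple of 10 and 21 is a multiple of their lcm; here gcd(10, 21) = 1, so lcm(10, 21) = 10·21 = 210, so 210 ∣ m. Since 35 ∣ 210, it follows that 35 ∣ m.

The forward direction fails; the converse holds.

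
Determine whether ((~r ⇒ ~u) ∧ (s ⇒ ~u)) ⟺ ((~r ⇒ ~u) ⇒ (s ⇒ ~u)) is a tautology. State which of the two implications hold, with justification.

Forward direction. Assume the antecedent. If s is true, the antecedent forces (r = F, s = T, u = F) or (r = T, s = T, u = F), and (~r ⇒ ~u) ⇒ (s ⇒ ~u) holds there. If s is false, (~r ⇒ ~u) ⇒ (s ⇒ ~u) reduces to true regardless of the other variables. Either way (~r ⇒ ~u) ⇒ (s ⇒ ~u) holds.

Converse. This fails. Under r = F, s = F, u = T, the left side is false but the right side is true.

Only the forward direction holds.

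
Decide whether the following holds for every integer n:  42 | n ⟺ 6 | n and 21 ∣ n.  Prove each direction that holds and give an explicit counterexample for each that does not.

Equivalent; both directions hold.

(⇒) If 42 ∣ n, write n = 42q. Since 42 = 7·6, n = 6·(7q), so 6 ∣ n; and since 42 = 2·21, n = 21·(2q), so 21 ∣ n.

(⇐) Suppose 6 ∣ n and 21 ∣ n. Any common multiple of 6 and 21 is a multiple of their lcm; here lcm(6, 21) = 6·21/gcd(6, 21) = 126/3 = 42, so 42 ∣ n.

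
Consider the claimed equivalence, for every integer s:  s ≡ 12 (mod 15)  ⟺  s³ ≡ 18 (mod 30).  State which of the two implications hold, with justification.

Only the reverse direction holds.

Forward direction. This fails: take s = 27. Then 27 ≡ 12 (mod 15), but 27³ = 19683 ≡ 3 (mod 30), not 18.

Converse. The residues r modulo 30 with r³ ≡ 18 (mod 30) are exactly {12}, and each is ≡ 12 (mod 15).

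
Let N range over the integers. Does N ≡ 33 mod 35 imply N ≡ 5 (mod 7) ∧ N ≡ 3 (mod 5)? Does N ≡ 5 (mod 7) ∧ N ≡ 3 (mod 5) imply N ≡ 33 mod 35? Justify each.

Equivalent; both directions hold.

Forward direction. Suppose N ≡ 33 (mod 35); write N = 35j + 33. Since 7 ∣ 35, reducing mod 7 gives N ≡ 33 ≡ 5 (mod 7); since 5 ∣ 35, reducing mod 5 gives N ≡ 33 ≡ 3 (mod 5).

Converse. If N ≡ 5 (mod 7) and N ≡ 3 (mod 5), then by the Chinese remainder theorem N ≡ 33 (mod 35). This is exactly N ≡ 33 (mod 35).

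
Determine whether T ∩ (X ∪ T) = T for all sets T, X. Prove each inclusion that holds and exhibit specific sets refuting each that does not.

(⟹) Let x ∈ T ∩ (X ∪ T). Then either x ∈ T and x ∉ X; or x ∈ T ∩ X. In each case x ∈ T, so T ∩ (X ∪ T) ⊆ T.

(⟸) Let x ∈ T. Then either x ∈ T and x ∉ X; or x ∈ T ∩ X. In each case x ∈ T ∩ (X ∪ T), so T ⊆ T ∩ (X ∪ T).

The two sets are equal.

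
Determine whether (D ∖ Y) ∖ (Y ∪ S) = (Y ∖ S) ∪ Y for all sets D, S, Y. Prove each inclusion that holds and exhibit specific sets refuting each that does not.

(⊆) fails and (⊇) fails.

(⟹) This inclusion fails. Take D = {1}, S = ∅, Y = ∅; then 1 ∈ (D ∖ Y) ∖ (Y ∪ S) but 1 ∉ (Y ∖ S) ∪ Y.

(⟸) This inclusion fails. Take D = ∅, S = ∅, Y = {1}; then 1 ∈ (Y ∖ S) ∪ Y but 1 ∉ (D ∖ Y) ∖ (Y ∪ S).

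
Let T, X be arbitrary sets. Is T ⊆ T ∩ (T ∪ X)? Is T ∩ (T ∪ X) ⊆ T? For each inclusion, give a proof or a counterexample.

(⊆) Let x ∈ T. Then either x ∈ T and x ∉ X; or x ∈ T ∩ X. In each case x ∈ T ∩ (T ∪ X), so T ⊆ T ∩ (T ∪ X).

(⊇) Let x ∈ T ∩ (T ∪ X). Then either x ∈ T and x ∉ X; or x ∈ T ∩ X. In each case x ∈ T, so T ∩ (T ∪ X) ⊆ T.

Both inclusions hold.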